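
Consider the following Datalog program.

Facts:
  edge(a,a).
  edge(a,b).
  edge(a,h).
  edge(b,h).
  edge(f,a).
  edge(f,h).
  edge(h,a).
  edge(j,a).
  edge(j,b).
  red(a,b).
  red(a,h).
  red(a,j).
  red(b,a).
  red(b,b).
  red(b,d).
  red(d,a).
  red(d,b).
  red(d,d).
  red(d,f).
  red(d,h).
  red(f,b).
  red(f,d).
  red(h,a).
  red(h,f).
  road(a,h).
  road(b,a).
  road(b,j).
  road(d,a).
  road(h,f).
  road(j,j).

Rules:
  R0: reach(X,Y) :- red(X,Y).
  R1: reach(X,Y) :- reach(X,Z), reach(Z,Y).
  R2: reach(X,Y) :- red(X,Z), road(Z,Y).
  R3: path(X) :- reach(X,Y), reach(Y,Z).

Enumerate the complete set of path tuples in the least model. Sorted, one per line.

path(a)
path(b)
path(d)
path(f)
path(h)

round 1: derive reach(a,b) via R0 from red(a,b)
round 1: derive reach(a,h) via R0 from red(a,h)
round 1: derive reach(a,j) via R0 from red(a,j)
round 1: derive reach(b,a) via R0 from red(b,a)
round 1: derive reach(b,b) via R0 from red(b,b)
round 1: derive reach(b,d) via R0 from red(b,d)
round 1: derive reach(d,a) via R0 from red(d,a)
round 1: derive reach(d,b) via R0 from red(d,b)
round 1: derive reach(d,d) via R0 from red(d,d)
round 1: derive reach(d,f) via R0 from red(d,f)
round 1: derive reach(d,h) via R0 from red(d,h)
round 1: derive reach(f,b) via R0 from red(f,b)
round 1: derive reach(f,d) via R0 from red(f,d)
round 1: derive reach(h,a) via R0 from red(h,a)
round 1: derive reach(h,f) via R0 from red(h,f)
round 1: derive reach(a,a) via R2 from red(a,b), road(b,a)
round 1: derive reach(a,f) via R2 from red(a,h), road(h,f)
round 1: derive reach(b,h) via R2 from red(b,a), road(a,h)
round 1: derive reach(b,j) via R2 from red(b,b), road(b,j)
round 1: derive reach(d,j) via R2 from red(d,b), road(b,j)
round 1: derive reach(f,a) via R2 from red(f,b), road(b,a)
round 1: derive reach(f,j) via R2 from red(f,b), road(b,j)
round 1: derive reach(h,h) via R2 from red(h,a), road(a,h)
round 2: derive reach(a,d) via R1 from reach(a,b), reach(b,d)
round 2: derive reach(b,f) via R1 from reach(b,a), reach(a,f)
round 2: derive reach(f,f) via R1 from reach(f,a), reach(a,f)
round 2: derive reach(f,h) via R1 from reach(f,a), reach(a,h)
round 2: derive reach(h,b) via R1 from reach(h,a), reach(a,b)
round 2: derive reach(h,d) via R1 from reach(h,f), reach(f,d)
round 2: derive reach(h,j) via R1 from reach(h,a), reach(a,j)
round 2: derive path(a) via R3 from reach(a,a), reach(a,a)
round 2: derive path(b) via R3 from reach(b,a), reach(a,a)
round 2: derive path(d) via R3 from reach(d,a), reach(a,a)
round 2: derive path(f) via R3 from reach(f,a), reach(a,a)
round 2: derive path(h) via R3 from reach(h,a), reach(a,a)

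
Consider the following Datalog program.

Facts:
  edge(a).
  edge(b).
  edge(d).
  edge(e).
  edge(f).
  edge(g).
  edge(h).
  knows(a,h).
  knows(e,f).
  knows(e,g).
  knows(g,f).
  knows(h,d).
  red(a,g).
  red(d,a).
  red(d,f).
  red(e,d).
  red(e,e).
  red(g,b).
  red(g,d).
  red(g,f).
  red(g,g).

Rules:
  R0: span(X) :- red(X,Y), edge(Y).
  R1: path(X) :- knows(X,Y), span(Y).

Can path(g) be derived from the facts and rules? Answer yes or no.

no

round 1: derive span(a) via R0 from red(a,g), edge(g)
round 1: derive span(d) via R0 from red(d,a), edge(a)
round 1: derive span(e) via R0 from red(e,d), edge(d)
round 1: derive span(g) via R0 from red(g,b), edge(b)
round 2: derive path(e) via R1 from knows(e,g), span(g)
round 2: derive path(h) via R1 from knows(h,d), span(d)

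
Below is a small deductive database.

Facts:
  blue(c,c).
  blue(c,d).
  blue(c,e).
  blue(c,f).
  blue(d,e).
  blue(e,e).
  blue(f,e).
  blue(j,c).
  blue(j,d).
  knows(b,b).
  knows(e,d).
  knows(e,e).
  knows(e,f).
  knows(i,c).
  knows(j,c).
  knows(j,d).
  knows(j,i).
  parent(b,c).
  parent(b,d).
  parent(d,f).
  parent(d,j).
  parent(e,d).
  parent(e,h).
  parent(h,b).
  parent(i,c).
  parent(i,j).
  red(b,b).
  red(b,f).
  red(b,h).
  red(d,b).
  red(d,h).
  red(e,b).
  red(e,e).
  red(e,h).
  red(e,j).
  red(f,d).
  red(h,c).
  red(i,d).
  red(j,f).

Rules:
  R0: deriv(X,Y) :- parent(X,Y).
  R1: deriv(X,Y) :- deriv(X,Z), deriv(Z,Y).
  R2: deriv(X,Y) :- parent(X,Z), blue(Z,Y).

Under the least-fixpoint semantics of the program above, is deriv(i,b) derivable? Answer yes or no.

yes

round 1: derive deriv(b,c) via R0 from parent(b,c)
round 1: derive deriv(b,d) via R0 from parent(b,d)
round 1: derive deriv(d,f) via R0 from parent(d,f)
round 1: derive deriv(d,j) via R0 from parent(d,j)
round 1: derive deriv(e,d) via R0 from parent(e,d)
round 1: derive deriv(e,h) via R0 from parent(e,h)
round 1: derive deriv(h,b) via R0 from parent(h,b)
round 1: derive deriv(i,c) via R0 from parent(i,c)
round 1: derive deriv(i,j) via R0 from parent(i,j)
round 1: derive deriv(b,e) via R2 from parent(b,c), blue(c,e)
round 1: derive deriv(b,f) via R2 from parent(b,c), blue(c,f)
round 1: derive deriv(d,c) via R2 from parent(d,j), blue(j,c)
round 1: derive deriv(d,d) via R2 from parent(d,j), blue(j,d)
round 1: derive deriv(d,e) via R2 from parent(d,f), blue(f,e)
round 1: derive deriv(e,e) via R2 from parent(e,d), blue(d,e)
round 1: derive deriv(i,d) via R2 from parent(i,c), blue(c,d)
round 1: derive deriv(i,e) via R2 from parent(i,c), blue(c,e)
round 1: derive deriv(i,f) via R2 from parent(i,c), blue(c,f)
round 2: derive deriv(b,h) via R1 from deriv(b,e), deriv(e,h)
round 2: derive deriv(b,j) via R1 from deriv(b,d), deriv(d,j)
round 2: derive deriv(d,h) via R1 from deriv(d,e), deriv(e,h)
round 2: derive deriv(e,b) via R1 from deriv(e,h), deriv(h,b)
round 2: derive deriv(e,c) via R1 from deriv(e,d), deriv(d,c)
round 2: derive deriv(e,f) via R1 from deriv(e,d), deriv(d,f)
round 2: derive deriv(e,j) via R1 from deriv(e,d), deriv(d,j)
round 2: derive deriv(h,c) via R1 from deriv(h,b), deriv(b,c)
round 2: derive deriv(h,d) via R1 from deriv(h,b), deriv(b,d)
round 2: derive deriv(h,e) via R1 from deriv(h,b), deriv(b,e)
round 2: derive deriv(h,f) via R1 from deriv(h,b), deriv(b,f)
round 2: derive deriv(i,h) via R1 from deriv(i,e), deriv(e,h)
round 3: derive deriv(b,b) via R1 from deriv(b,e), deriv(e,b)
round 3: derive deriv(d,b) via R1 from deriv(d,e), deriv(e,b)
round 3: derive deriv(h,h) via R1 from deriv(h,b), deriv(b,h)
round 3: derive deriv(h,j) via R1 from deriv(h,b), deriv(b,j)
round 3: derive deriv(i,b) via R1 from deriv(i,e), deriv(e,b)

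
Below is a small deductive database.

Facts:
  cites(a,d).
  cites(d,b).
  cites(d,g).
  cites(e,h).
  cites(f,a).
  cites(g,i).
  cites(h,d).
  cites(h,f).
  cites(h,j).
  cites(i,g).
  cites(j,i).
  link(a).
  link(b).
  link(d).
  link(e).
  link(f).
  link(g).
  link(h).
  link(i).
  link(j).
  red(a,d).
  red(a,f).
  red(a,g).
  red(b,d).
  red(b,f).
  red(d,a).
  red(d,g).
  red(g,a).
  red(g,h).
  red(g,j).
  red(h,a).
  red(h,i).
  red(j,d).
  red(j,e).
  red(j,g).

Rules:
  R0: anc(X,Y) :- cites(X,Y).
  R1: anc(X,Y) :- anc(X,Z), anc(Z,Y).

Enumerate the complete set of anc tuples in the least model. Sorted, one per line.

anc(a,b)
anc(a,d)
anc(a,g)
anc(a,i)
anc(d,b)
anc(d,g)
anc(d,i)
anc(e,a)
anc(e,b)
anc(e,d)
anc(e,f)
anc(e,g)
anc(e,h)
anc(e,i)
anc(e,j)
anc(f,a)
anc(f,b)
anc(f,d)
anc(f,g)
anc(f,i)
anc(g,g)
anc(g,i)
anc(h,a)
anc(h,b)
anc(h,d)
anc(h,f)
anc(h,g)
anc(h,i)
anc(h,j)
anc(i,g)
anc(i,i)
anc(j,g)
anc(j,i)

round 1: derive anc(a,d) via R0 from cites(a,d)
round 1: derive anc(d,b) via R0 from cites(d,b)
round 1: derive anc(d,g) via R0 from cites(d,g)
round 1: derive anc(e,h) via R0 from cites(e,h)
round 1: derive anc(f,a) via R0 from cites(f,a)
round 1: derive anc(g,i) via R0 from cites(g,i)
round 1: derive anc(h,d) via R0 from cites(h,d)
round 1: derive anc(h,f) via R0 from cites(h,f)
round 1: derive anc(h,j) via R0 from cites(h,j)
round 1: derive anc(i,g) via R0 from cites(i,g)
round 1: derive anc(j,i) via R0 from cites(j,i)
round 2: derive anc(a,b) via R1 from anc(a,d), anc(d,b)
round 2: derive anc(a,g) via R1 from anc(a,d), anc(d,g)
round 2: derive anc(d,i) via R1 from anc(d,g), anc(g,i)
round 2: derive anc(e,d) via R1 from anc(e,h), anc(h,d)
round 2: derive anc(e,f) via R1 from anc(e,h), anc(h,f)
round 2: derive anc(e,j) via R1 from anc(e,h), anc(h,j)
round 2: derive anc(f,d) via R1 from anc(f,a), anc(a,d)
round 2: derive anc(g,g) via R1 from anc(g,i), anc(i,g)
round 2: derive anc(h,a) via R1 from anc(h,f), anc(f,a)
round 2: derive anc(h,b) via R1 from anc(h,d), anc(d,b)
round 2: derive anc(h,g) via R1 from anc(h,d), anc(d,g)
round 2: derive anc(h,i) via R1 from anc(h,j), anc(j,i)
round 2: derive anc(i,i) via R1 from anc(i,g), anc(g,i)
round 2: derive anc(j,g) via R1 from anc(j,i), anc(i,g)
round 3: derive anc(a,i) via R1 from anc(a,d), anc(d,i)
round 3: derive anc(e,a) via R1 from anc(e,f), anc(f,a)
round 3: derive anc(e,b) via R1 from anc(e,d), anc(d,b)
round 3: derive anc(e,g) via R1 from anc(e,d), anc(d,g)
round 3: derive anc(e,i) via R1 from anc(e,d), anc(d,i)
round 3: derive anc(f,b) via R1 from anc(f,a), anc(a,b)
round 3: derive anc(f,g) via R1 from anc(f,a), anc(a,g)
round 3: derive anc(f,i) via R1 from anc(f,d), anc(d,i)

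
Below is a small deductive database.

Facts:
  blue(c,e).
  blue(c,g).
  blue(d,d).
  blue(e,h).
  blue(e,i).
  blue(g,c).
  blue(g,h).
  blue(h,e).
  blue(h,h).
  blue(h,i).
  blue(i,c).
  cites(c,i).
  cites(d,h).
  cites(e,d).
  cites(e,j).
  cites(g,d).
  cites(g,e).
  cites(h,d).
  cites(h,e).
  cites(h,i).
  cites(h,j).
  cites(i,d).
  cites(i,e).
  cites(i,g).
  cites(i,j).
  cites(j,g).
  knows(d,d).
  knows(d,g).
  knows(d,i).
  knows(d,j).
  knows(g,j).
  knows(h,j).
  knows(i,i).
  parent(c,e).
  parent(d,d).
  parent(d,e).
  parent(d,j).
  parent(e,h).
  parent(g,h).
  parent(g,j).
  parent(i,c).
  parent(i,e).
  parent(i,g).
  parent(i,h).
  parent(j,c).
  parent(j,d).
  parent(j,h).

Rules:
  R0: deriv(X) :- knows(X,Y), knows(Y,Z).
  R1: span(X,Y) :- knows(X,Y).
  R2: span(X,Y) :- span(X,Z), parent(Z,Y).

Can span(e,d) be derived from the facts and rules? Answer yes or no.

no

round 1: derive span(d,d) via R1 from knows(d,d)
round 1: derive span(d,g) via R1 from knows(d,g)
round 1: derive span(d,i) via R1 from knows(d,i)
round 1: derive span(d,j) via R1 from knows(d,j)
round 1: derive span(g,j) via R1 from knows(g,j)
round 1: derive span(h,j) via R1 from knows(h,j)
round 1: derive span(i,i) via R1 from knows(i,i)
round 2: derive span(d,c) via R2 from span(d,i), parent(i,c)
round 2: derive span(d,e) via R2 from span(d,d), parent(d,e)
round 2: derive span(d,h) via R2 from span(d,g), parent(g,h)
round 2: derive span(g,c) via R2 from span(g,j), parent(j,c)
round 2: derive span(g,d) via R2 from span(g,j), parent(j,d)
round 2: derive span(g,h) via R2 from span(g,j), parent(j,h)
round 2: derive span(h,c) via R2 from span(h,j), parent(j,c)
round 2: derive span(h,d) via R2 from span(h,j), parent(j,d)
round 2: derive span(h,h) via R2 from span(h,j), parent(j,h)
round 2: derive span(i,c) via R2 from span(i,i), parent(i,c)
round 2: derive span(i,e) via R2 from span(i,i), parent(i,e)
round 2: derive span(i,g) via R2 from span(i,i), parent(i,g)
round 2: derive span(i,h) via R2 from span(i,i), parent(i,h)
round 3: derive span(g,e) via R2 from span(g,c), parent(c,e)
round 3: derive span(h,e) via R2 from span(h,c), parent(c,e)
round 3: derive span(i,j) via R2 from span(i,g), parent(g,j)
round 4: derive span(i,d) via R2 from span(i,j), parent(j,d)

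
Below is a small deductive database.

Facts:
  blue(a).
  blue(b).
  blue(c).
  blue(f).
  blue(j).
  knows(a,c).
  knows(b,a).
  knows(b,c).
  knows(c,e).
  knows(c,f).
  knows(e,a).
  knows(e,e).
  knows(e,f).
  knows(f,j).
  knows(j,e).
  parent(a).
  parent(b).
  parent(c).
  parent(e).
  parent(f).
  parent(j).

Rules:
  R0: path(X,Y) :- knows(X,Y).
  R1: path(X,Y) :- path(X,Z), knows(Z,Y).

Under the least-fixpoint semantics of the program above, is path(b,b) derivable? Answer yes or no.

no

round 1: derive path(a,c) via R0 from knows(a,c)
round 1: derive path(b,a) via R0 from knows(b,a)
round 1: derive path(b,c) via R0 from knows(b,c)
round 1: derive path(c,e) via R0 from knows(c,e)
round 1: derive path(c,f) via R0 from knows(c,f)
round 1: derive path(e,a) via R0 from knows(e,a)
round 1: derive path(e,e) via R0 from knows(e,e)
round 1: derive path(e,f) via R0 from knows(e,f)
round 1: derive path(f,j) via R0 from knows(f,j)
round 1: derive path(j,e) via R0 from knows(j,e)
round 2: derive path(a,e) via R1 from path(a,c), knows(c,e)
round 2: derive path(a,f) via R1 from path(a,c), knows(c,f)
round 2: derive path(b,e) via R1 from path(b,c), knows(c,e)
round 2: derive path(b,f) via R1 from path(b,c), knows(c,f)
round 2: derive path(c,a) via R1 from path(c,e), knows(e,a)
round 2: derive path(c,j) via R1 from path(c,f), knows(f,j)
round 2: derive path(e,c) via R1 from path(e,a), knows(a,c)
round 2: derive path(e,j) via R1 from path(e,f), knows(f,j)
round 2: derive path(f,e) via R1 from path(f,j), knows(j,e)
round 2: derive path(j,a) via R1 from path(j,e), knows(e,a)
round 2: derive path(j,f) via R1 from path(j,e), knows(e,f)
round 3: derive path(a,a) via R1 from path(a,e), knows(e,a)
round 3: derive path(a,j) via R1 from path(a,f), knows(f,j)
round 3: derive path(b,j) via R1 from path(b,f), knows(f,j)
round 3: derive path(c,c) via R1 from path(c,a), knows(a,c)
round 3: derive path(f,a) via R1 from path(f,e), knows(e,a)
round 3: derive path(f,f) via R1 from path(f,e), knows(e,f)
round 3: derive path(j,c) via R1 from path(j,a), knows(a,c)
round 3: derive path(j,j) via R1 from path(j,f), knows(f,j)
round 4: derive path(f,c) via R1 from path(f,a), knows(a,c)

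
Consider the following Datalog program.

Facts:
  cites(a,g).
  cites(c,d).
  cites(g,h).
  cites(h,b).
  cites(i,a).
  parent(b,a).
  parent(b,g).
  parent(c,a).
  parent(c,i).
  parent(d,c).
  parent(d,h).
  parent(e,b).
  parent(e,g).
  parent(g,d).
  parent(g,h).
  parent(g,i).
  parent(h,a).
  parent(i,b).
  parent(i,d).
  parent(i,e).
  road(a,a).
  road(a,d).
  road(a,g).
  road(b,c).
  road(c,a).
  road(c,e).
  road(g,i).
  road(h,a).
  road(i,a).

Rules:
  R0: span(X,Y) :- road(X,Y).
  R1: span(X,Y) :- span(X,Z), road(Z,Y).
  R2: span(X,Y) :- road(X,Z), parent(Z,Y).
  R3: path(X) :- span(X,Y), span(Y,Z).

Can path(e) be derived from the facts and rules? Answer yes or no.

no

round 1: derive span(a,a) via R0 from road(a,a)
round 1: derive span(a,d) via R0 from road(a,d)
round 1: derive span(a,g) via R0 from road(a,g)
round 1: derive span(b,c) via R0 from road(b,c)
round 1: derive span(c,a) via R0 from road(c,a)
round 1: derive span(c,e) via R0 from road(c,e)
round 1: derive span(g,i) via R0 from road(g,i)
round 1: derive span(h,a) via R0 from road(h,a)
round 1: derive span(i,a) via R0 from road(i,a)
round 1: derive span(a,c) via R2 from road(a,d), parent(d,c)
round 1: derive span(a,h) via R2 from road(a,d), parent(d,h)
round 1: derive span(a,i) via R2 from road(a,g), parent(g,i)
round 1: derive span(b,a) via R2 from road(b,c), parent(c,a)
round 1: derive span(b,i) via R2 from road(b,c), parent(c,i)
round 1: derive span(c,b) via R2 from road(c,e), parent(e,b)
round 1: derive span(c,g) via R2 from road(c,e), parent(e,g)
round 1: derive span(g,b) via R2 from road(g,i), parent(i,b)
round 1: derive span(g,d) via R2 from road(g,i), parent(i,d)
round 1: derive span(g,e) via R2 from road(g,i), parent(i,e)
round 2: derive span(a,e) via R1 from span(a,c), road(c,e)
round 2: derive span(b,d) via R1 from span(b,a), road(a,d)
round 2: derive span(b,e) via R1 from span(b,c), road(c,e)
round 2: derive span(b,g) via R1 from span(b,a), road(a,g)
round 2: derive span(c,c) via R1 from span(c,b), road(b,c)
round 2: derive span(c,d) via R1 from span(c,a), road(a,d)
round 2: derive span(c,i) via R1 from span(c,g), road(g,i)
round 2: derive span(g,a) via R1 from span(g,i), road(i,a)
round 2: derive span(g,c) via R1 from span(g,b), road(b,c)
round 2: derive span(h,d) via R1 from span(h,a), road(a,d)
round 2: derive span(h,g) via R1 from span(h,a), road(a,g)
round 2: derive span(i,d) via R1 from span(i,a), road(a,d)
round 2: derive span(i,g) via R1 from span(i,a), road(a,g)
round 2: derive path(a) via R3 from span(a,a), span(a,a)
round 2: derive path(b) via R3 from span(b,a), span(a,a)
round 2: derive path(c) via R3 from span(c,a), span(a,a)
round 2: derive path(g) via R3 from span(g,b), span(b,a)
round 2: derive path(h) via R3 from span(h,a), span(a,a)
round 2: derive path(i) via R3 from span(i,a), span(a,a)
round 3: derive span(g,g) via R1 from span(g,a), road(a,g)
round 3: derive span(h,i) via R1 from span(h,g), road(g,i)
round 3: derive span(i,i) via R1 from span(i,g), road(g,i)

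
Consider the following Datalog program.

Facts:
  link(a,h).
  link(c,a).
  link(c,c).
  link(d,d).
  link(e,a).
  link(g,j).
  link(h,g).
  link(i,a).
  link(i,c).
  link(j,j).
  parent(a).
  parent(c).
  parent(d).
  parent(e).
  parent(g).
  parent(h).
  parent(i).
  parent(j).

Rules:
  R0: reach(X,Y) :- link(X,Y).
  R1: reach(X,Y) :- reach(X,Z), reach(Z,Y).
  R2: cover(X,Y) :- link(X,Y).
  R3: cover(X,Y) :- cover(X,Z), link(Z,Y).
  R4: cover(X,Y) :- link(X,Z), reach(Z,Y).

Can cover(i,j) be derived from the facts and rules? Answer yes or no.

round 1: derive reach(a,h) via R0 from link(a,h)
round 1: derive reach(c,a) via R0 from link(c,a)
round 1: derive reach(c,c) via R0 from link(c,c)
round 1: derive reach(d,d) via R0 from link(d,d)
round 1: derive reach(e,a) via R0 from link(e,a)
round 1: derive reach(g,j) via R0 from link(g,j)
round 1: derive reach(h,g) via R0 from link(h,g)
round 1: derive reach(i,a) via R0 from link(i,a)
round 1: derive reach(i,c) via R0 from link(i,c)
round 1: derive reach(j,j) via R0 from link(j,j)
round 1: derive cover(a,h) via R2 from link(a,h)
round 1: derive cover(c,a) via R2 from link(c,a)
round 1: derive cover(c,c) via R2 from link(c,c)
round 1: derive cover(d,d) via R2 from link(d,d)
round 1: derive cover(e,a) via R2 from link(e,a)
round 1: derive cover(g,j) via R2 from link(g,j)
round 1: derive cover(h,g) via R2 from link(h,g)
round 1: derive cover(i,a) via R2 from link(i,a)
round 1: derive cover(i,c) via R2 from link(i,c)
round 1: derive cover(j,j) via R2 from link(j,j)
round 2: derive reach(a,g) via R1 from reach(a,h), reach(h,g)
round 2: derive reach(c,h) via R1 from reach(c,a), reach(a,h)
round 2: derive reach(e,h) via R1 from reach(e,a), reach(a,h)
round 2: derive reach(h,j) via R1 from reach(h,g), reach(g,j)
round 2: derive reach(i,h) via R1 from reach(i,a), reach(a,h)
round 2: derive cover(a,g) via R3 from cover(a,h), link(h,g)
round 2: derive cover(c,h) via R3 from cover(c,a), link(a,h)
round 2: derive cover(e,h) via R3 from cover(e,a), link(a,h)
round 2: derive cover(h,j) via R3 from cover(h,g), link(g,j)
round 2: derive cover(i,h) via R3 from cover(i,a), link(a,h)
round 3: derive reach(a,j) via R1 from reach(a,g), reach(g,j)
round 3: derive reach(c,g) via R1 from reach(c,a), reach(a,g)
round 3: derive reach(c,j) via R1 from reach(c,h), reach(h,j)
round 3: derive reach(e,g) via R1 from reach(e,a), reach(a,g)
round 3: derive reach(e,j) via R1 from reach(e,h), reach(h,j)
round 3: derive reach(i,g) via R1 from reach(i,a), reach(a,g)
round 3: derive reach(i,j) via R1 from reach(i,h), reach(h,j)
round 3: derive cover(a,j) via R3 from cover(a,g), link(g,j)
round 3: derive cover(c,g) via R3 from cover(c,h), link(h,g)
round 3: derive cover(e,g) via R3 from cover(e,h), link(h,g)
round 3: derive cover(i,g) via R3 from cover(i,h), link(h,g)
round 4: derive cover(c,j) via R3 from cover(c,g), link(g,j)
round 4: derive cover(e,j) via R3 from cover(e,g), link(g,j)
round 4: derive cover(i,j) via R3 from cover(i,g), link(g,j)

yes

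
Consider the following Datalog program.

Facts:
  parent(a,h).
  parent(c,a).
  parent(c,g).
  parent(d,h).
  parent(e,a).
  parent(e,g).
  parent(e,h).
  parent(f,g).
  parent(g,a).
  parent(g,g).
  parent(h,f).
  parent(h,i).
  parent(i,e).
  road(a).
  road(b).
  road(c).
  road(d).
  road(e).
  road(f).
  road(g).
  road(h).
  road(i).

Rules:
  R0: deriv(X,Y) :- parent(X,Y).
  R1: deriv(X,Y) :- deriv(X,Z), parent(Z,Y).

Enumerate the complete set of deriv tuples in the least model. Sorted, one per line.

deriv(a,a)
deriv(a,e)
deriv(a,f)
deriv(a,g)
deriv(a,h)
deriv(a,i)
deriv(c,a)
deriv(c,e)
deriv(c,f)
deriv(c,g)
deriv(c,h)
deriv(c,i)
deriv(d,a)
deriv(d,e)
deriv(d,f)
deriv(d,g)
deriv(d,h)
deriv(d,i)
deriv(e,a)
deriv(e,e)
deriv(e,f)
deriv(e,g)
deriv(e,h)
deriv(e,i)
deriv(f,a)
deriv(f,e)
deriv(f,f)
deriv(f,g)
deriv(f,h)
deriv(f,i)
deriv(g,a)
deriv(g,e)
deriv(g,f)
deriv(g,g)
deriv(g,h)
deriv(g,i)
deriv(h,a)
deriv(h,e)
deriv(h,f)
deriv(h,g)
deriv(h,h)
deriv(h,i)
deriv(i,a)
deriv(i,e)
deriv(i,f)
deriv(i,g)
deriv(i,h)
deriv(i,i)

round 1: derive deriv(a,h) via R0 from parent(a,h)
round 1: derive deriv(c,a) via R0 from parent(c,a)
round 1: derive deriv(c,g) via R0 from parent(c,g)
round 1: derive deriv(d,h) via R0 from parent(d,h)
round 1: derive deriv(e,a) via R0 from parent(e,a)
round 1: derive deriv(e,g) via R0 from parent(e,g)
round 1: derive deriv(e,h) via R0 from parent(e,h)
round 1: derive deriv(f,g) via R0 from parent(f,g)
round 1: derive deriv(g,a) via R0 from parent(g,a)
round 1: derive deriv(g,g) via R0 from parent(g,g)
round 1: derive deriv(h,f) via R0 from parent(h,f)
round 1: derive deriv(h,i) via R0 from parent(h,i)
round 1: derive deriv(i,e) via R0 from parent(i,e)
round 2: derive deriv(a,f) via R1 from deriv(a,h), parent(h,f)
round 2: derive deriv(a,i) via R1 from deriv(a,h), parent(h,i)
round 2: derive deriv(c,h) via R1 from deriv(c,a), parent(a,h)
round 2: derive deriv(d,f) via R1 from deriv(d,h), parent(h,f)
round 2: derive deriv(d,i) via R1 from deriv(d,h), parent(h,i)
round 2: derive deriv(e,f) via R1 from deriv(e,h), parent(h,f)
round 2: derive deriv(e,i) via R1 from deriv(e,h), parent(h,i)
round 2: derive deriv(f,a) via R1 from deriv(f,g), parent(g,a)
round 2: derive deriv(g,h) via R1 from deriv(g,a), parent(a,h)
round 2: derive deriv(h,e) via R1 from deriv(h,i), parent(i,e)
round 2: derive deriv(h,g) via R1 from deriv(h,f), parent(f,g)
round 2: derive deriv(i,a) via R1 from deriv(i,e), parent(e,a)
round 2: derive deriv(i,g) via R1 from deriv(i,e), parent(e,g)
round 2: derive deriv(i,h) via R1 from deriv(i,e), parent(e,h)
round 3: derive deriv(a,e) via R1 from deriv(a,i), parent(i,e)
round 3: derive deriv(a,g) via R1 from deriv(a,f), parent(f,g)
round 3: derive deriv(c,f) via R1 from deriv(c,h), parent(h,f)
round 3: derive deriv(c,i) via R1 from deriv(c,h), parent(h,i)
round 3: derive deriv(d,e) via R1 from deriv(d,i), parent(i,e)
round 3: derive deriv(d,g) via R1 from deriv(d,f), parent(f,g)
round 3: derive deriv(e,e) via R1 from deriv(e,i), parent(i,e)
round 3: derive deriv(f,h) via R1 from deriv(f,a), parent(a,h)
round 3: derive deriv(g,f) via R1 from deriv(g,h), parent(h,f)
round 3: derive deriv(g,i) via R1 from deriv(g,h), parent(h,i)
round 3: derive deriv(h,a) via R1 from deriv(h,e), parent(e,a)
round 3: derive deriv(h,h) via R1 from deriv(h,e), parent(e,h)
round 3: derive deriv(i,f) via R1 from deriv(i,h), parent(h,f)
round 3: derive deriv(i,i) via R1 from deriv(i,h), parent(h,i)
round 4: derive deriv(a,a) via R1 from deriv(a,e), parent(e,a)
round 4: derive deriv(c,e) via R1 from deriv(c,i), parent(i,e)
round 4: derive deriv(d,a) via R1 from deriv(d,e), parent(e,a)
round 4: derive deriv(f,f) via R1 from deriv(f,h), parent(h,f)
round 4: derive deriv(f,i) via R1 from deriv(f,h), parent(h,i)
round 4: derive deriv(g,e) via R1 from deriv(g,i), parent(i,e)
round 5: derive deriv(f,e) via R1 from deriv(f,i), parent(i,e)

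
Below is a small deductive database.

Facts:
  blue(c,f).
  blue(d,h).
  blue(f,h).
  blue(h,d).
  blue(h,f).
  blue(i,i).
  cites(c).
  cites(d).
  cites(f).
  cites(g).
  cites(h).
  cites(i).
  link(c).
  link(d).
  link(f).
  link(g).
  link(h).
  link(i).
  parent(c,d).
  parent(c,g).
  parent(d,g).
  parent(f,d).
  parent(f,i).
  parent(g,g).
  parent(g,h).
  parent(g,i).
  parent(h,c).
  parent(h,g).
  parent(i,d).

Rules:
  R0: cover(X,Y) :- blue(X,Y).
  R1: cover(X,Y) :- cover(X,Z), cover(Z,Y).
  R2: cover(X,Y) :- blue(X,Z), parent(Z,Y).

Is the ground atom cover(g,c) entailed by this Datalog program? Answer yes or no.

round 1: derive cover(c,f) via R0 from blue(c,f)
round 1: derive cover(d,h) via R0 from blue(d,h)
round 1: derive cover(f,h) via R0 from blue(f,h)
round 1: derive cover(h,d) via R0 from blue(h,d)
round 1: derive cover(h,f) via R0 from blue(h,f)
round 1: derive cover(i,i) via R0 from blue(i,i)
round 1: derive cover(c,d) via R2 from blue(c,f), parent(f,d)
round 1: derive cover(c,i) via R2 from blue(c,f), parent(f,i)
round 1: derive cover(d,c) via R2 from blue(d,h), parent(h,c)
round 1: derive cover(d,g) via R2 from blue(d,h), parent(h,g)
round 1: derive cover(f,c) via R2 from blue(f,h), parent(h,c)
round 1: derive cover(f,g) via R2 from blue(f,h), parent(h,g)
round 1: derive cover(h,g) via R2 from blue(h,d), parent(d,g)
round 1: derive cover(h,i) via R2 from blue(h,f), parent(f,i)
round 1: derive cover(i,d) via R2 from blue(i,i), parent(i,d)
round 2: derive cover(c,c) via R1 from cover(c,d), cover(d,c)
round 2: derive cover(c,g) via R1 from cover(c,d), cover(d,g)
round 2: derive cover(c,h) via R1 from cover(c,d), cover(d,h)
round 2: derive cover(d,d) via R1 from cover(d,c), cover(c,d)
round 2: derive cover(d,f) via R1 from cover(d,c), cover(c,f)
round 2: derive cover(d,i) via R1 from cover(d,c), cover(c,i)
round 2: derive cover(f,d) via R1 from cover(f,c), cover(c,d)
round 2: derive cover(f,f) via R1 from cover(f,c), cover(c,f)
round 2: derive cover(f,i) via R1 from cover(f,c), cover(c,i)
round 2: derive cover(h,c) via R1 from cover(h,d), cover(d,c)
round 2: derive cover(h,h) via R1 from cover(h,d), cover(d,h)
round 2: derive cover(i,c) via R1 from cover(i,d), cover(d,c)
round 2: derive cover(i,g) via R1 from cover(i,d), cover(d,g)
round 2: derive cover(i,h) via R1 from cover(i,d), cover(d,h)
round 3: derive cover(i,f) via R1 from cover(i,c), cover(c,f)

no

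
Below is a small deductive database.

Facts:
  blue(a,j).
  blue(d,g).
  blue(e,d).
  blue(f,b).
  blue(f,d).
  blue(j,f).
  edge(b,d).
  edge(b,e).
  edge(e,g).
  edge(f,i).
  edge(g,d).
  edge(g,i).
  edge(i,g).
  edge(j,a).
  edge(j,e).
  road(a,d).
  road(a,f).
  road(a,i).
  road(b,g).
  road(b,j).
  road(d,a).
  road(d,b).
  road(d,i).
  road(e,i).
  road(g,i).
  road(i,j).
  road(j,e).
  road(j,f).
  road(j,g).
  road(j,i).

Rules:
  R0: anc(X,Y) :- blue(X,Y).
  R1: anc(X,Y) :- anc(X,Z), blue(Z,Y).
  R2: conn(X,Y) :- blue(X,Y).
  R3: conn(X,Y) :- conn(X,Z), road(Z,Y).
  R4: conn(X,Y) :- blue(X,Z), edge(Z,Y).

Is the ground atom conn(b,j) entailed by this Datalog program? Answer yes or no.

no

round 1: derive conn(a,j) via R2 from blue(a,j)
round 1: derive conn(d,g) via R2 from blue(d,g)
round 1: derive conn(e,d) via R2 from blue(e,d)
round 1: derive conn(f,b) via R2 from blue(f,b)
round 1: derive conn(f,d) via R2 from blue(f,d)
round 1: derive conn(j,f) via R2 from blue(j,f)
round 1: derive conn(a,a) via R4 from blue(a,j), edge(j,a)
round 1: derive conn(a,e) via R4 from blue(a,j), edge(j,e)
round 1: derive conn(d,d) via R4 from blue(d,g), edge(g,d)
round 1: derive conn(d,i) via R4 from blue(d,g), edge(g,i)
round 1: derive conn(f,e) via R4 from blue(f,b), edge(b,e)
round 1: derive conn(j,i) via R4 from blue(j,f), edge(f,i)
round 2: derive conn(a,d) via R3 from conn(a,a), road(a,d)
round 2: derive conn(a,f) via R3 from conn(a,a), road(a,f)
round 2: derive conn(a,g) via R3 from conn(a,j), road(j,g)
round 2: derive conn(a,i) via R3 from conn(a,a), road(a,i)
round 2: derive conn(d,a) via R3 from conn(d,d), road(d,a)
round 2: derive conn(d,b) via R3 from conn(d,d), road(d,b)
round 2: derive conn(d,j) via R3 from conn(d,i), road(i,j)
round 2: derive conn(e,a) via R3 from conn(e,d), road(d,a)
round 2: derive conn(e,b) via R3 from conn(e,d), road(d,b)
round 2: derive conn(e,i) via R3 from conn(e,d), road(d,i)
round 2: derive conn(f,a) via R3 from conn(f,d), road(d,a)
round 2: derive conn(f,g) via R3 from conn(f,b), road(b,g)
round 2: derive conn(f,i) via R3 from conn(f,d), road(d,i)
round 2: derive conn(f,j) via R3 from conn(f,b), road(b,j)
round 2: derive conn(j,j) via R3 from conn(j,i), road(i,j)
round 3: derive conn(a,b) via R3 from conn(a,d), road(d,b)
round 3: derive conn(d,e) via R3 from conn(d,j), road(j,e)
round 3: derive conn(d,f) via R3 from conn(d,a), road(a,f)
round 3: derive conn(e,f) via R3 from conn(e,a), road(a,f)
round 3: derive conn(e,g) via R3 from conn(e,b), road(b,g)
round 3: derive conn(e,j) via R3 from conn(e,b), road(b,j)
round 3: derive conn(f,f) via R3 from conn(f,a), road(a,f)
round 3: derive conn(j,e) via R3 from conn(j,j), road(j,e)
round 3: derive conn(j,g) via R3 from conn(j,j), road(j,g)
round 4: derive conn(e,e) via R3 from conn(e,j), road(j,e)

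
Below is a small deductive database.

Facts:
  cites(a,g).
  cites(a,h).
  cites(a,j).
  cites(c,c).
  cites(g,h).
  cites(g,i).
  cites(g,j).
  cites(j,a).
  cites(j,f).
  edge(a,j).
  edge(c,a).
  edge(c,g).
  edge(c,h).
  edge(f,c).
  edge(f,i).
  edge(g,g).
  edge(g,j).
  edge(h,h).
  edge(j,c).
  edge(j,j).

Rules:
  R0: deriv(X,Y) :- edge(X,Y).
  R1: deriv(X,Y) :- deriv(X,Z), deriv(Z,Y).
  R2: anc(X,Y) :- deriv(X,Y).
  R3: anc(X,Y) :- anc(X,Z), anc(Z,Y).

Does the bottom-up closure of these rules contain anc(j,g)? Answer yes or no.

round 1: derive deriv(a,j) via R0 from edge(a,j)
round 1: derive deriv(c,a) via R0 from edge(c,a)
round 1: derive deriv(c,g) via R0 from edge(c,g)
round 1: derive deriv(c,h) via R0 from edge(c,h)
round 1: derive deriv(f,c) via R0 from edge(f,c)
round 1: derive deriv(f,i) via R0 from edge(f,i)
round 1: derive deriv(g,g) via R0 from edge(g,g)
round 1: derive deriv(g,j) via R0 from edge(g,j)
round 1: derive deriv(h,h) via R0 from edge(h,h)
round 1: derive deriv(j,c) via R0 from edge(j,c)
round 1: derive deriv(j,j) via R0 from edge(j,j)
round 2: derive deriv(a,c) via R1 from deriv(a,j), deriv(j,c)
round 2: derive deriv(c,j) via R1 from deriv(c,a), deriv(a,j)
round 2: derive deriv(f,a) via R1 from deriv(f,c), deriv(c,a)
round 2: derive deriv(f,g) via R1 from deriv(f,c), deriv(c,g)
round 2: derive deriv(f,h) via R1 from deriv(f,c), deriv(c,h)
round 2: derive deriv(g,c) via R1 from deriv(g,j), deriv(j,c)
round 2: derive deriv(j,a) via R1 from deriv(j,c), deriv(c,a)
round 2: derive deriv(j,g) via R1 from deriv(j,c), deriv(c,g)
round 2: derive deriv(j,h) via R1 from deriv(j,c), deriv(c,h)
round 2: derive anc(a,j) via R2 from deriv(a,j)
round 2: derive anc(c,a) via R2 from deriv(c,a)
round 2: derive anc(c,g) via R2 from deriv(c,g)
round 2: derive anc(c,h) via R2 from deriv(c,h)
round 2: derive anc(f,c) via R2 from deriv(f,c)
round 2: derive anc(f,i) via R2 from deriv(f,i)
round 2: derive anc(g,g) via R2 from deriv(g,g)
round 2: derive anc(g,j) via R2 from deriv(g,j)
round 2: derive anc(h,h) via R2 from deriv(h,h)
round 2: derive anc(j,c) via R2 from deriv(j,c)
round 2: derive anc(j,j) via R2 from deriv(j,j)
round 3: derive deriv(a,a) via R1 from deriv(a,c), deriv(c,a)
round 3: derive deriv(a,g) via R1 from deriv(a,c), deriv(c,g)
round 3: derive deriv(a,h) via R1 from deriv(a,c), deriv(c,h)
round 3: derive deriv(c,c) via R1 from deriv(c,a), deriv(a,c)
round 3: derive deriv(f,j) via R1 from deriv(f,a), deriv(a,j)
round 3: derive deriv(g,a) via R1 from deriv(g,c), deriv(c,a)
round 3: derive deriv(g,h) via R1 from deriv(g,c), deriv(c,h)
round 3: derive anc(a,c) via R2 from deriv(a,c)
round 3: derive anc(c,j) via R2 from deriv(c,j)
round 3: derive anc(f,a) via R2 from deriv(f,a)
round 3: derive anc(f,g) via R2 from deriv(f,g)
round 3: derive anc(f,h) via R2 from deriv(f,h)
round 3: derive anc(g,c) via R2 from deriv(g,c)
round 3: derive anc(j,a) via R2 from deriv(j,a)
round 3: derive anc(j,g) via R2 from deriv(j,g)
round 3: derive anc(j,h) via R2 from deriv(j,h)
round 4: derive anc(a,a) via R2 from deriv(a,a)
round 4: derive anc(a,g) via R2 from deriv(a,g)
round 4: derive anc(a,h) via R2 from deriv(a,h)
round 4: derive anc(c,c) via R2 from deriv(c,c)
round 4: derive anc(f,j) via R2 from deriv(f,j)
round 4: derive anc(g,a) via R2 from deriv(g,a)
round 4: derive anc(g,h) via R2 from deriv(g,h)

yes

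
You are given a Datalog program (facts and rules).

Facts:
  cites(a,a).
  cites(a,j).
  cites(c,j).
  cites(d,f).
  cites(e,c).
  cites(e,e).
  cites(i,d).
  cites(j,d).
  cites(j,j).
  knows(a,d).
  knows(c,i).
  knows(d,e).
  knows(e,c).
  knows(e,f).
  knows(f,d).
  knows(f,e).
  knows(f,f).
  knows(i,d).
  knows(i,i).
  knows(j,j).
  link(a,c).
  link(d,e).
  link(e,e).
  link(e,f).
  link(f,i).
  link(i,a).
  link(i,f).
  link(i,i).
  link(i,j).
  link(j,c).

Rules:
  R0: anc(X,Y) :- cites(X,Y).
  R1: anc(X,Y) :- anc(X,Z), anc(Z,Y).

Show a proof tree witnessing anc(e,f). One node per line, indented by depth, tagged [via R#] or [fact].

round 1: derive anc(a,a) via R0 from cites(a,a)
round 1: derive anc(a,j) via R0 from cites(a,j)
round 1: derive anc(c,j) via R0 from cites(c,j)
round 1: derive anc(d,f) via R0 from cites(d,f)
round 1: derive anc(e,c) via R0 from cites(e,c)
round 1: derive anc(e,e) via R0 from cites(e,e)
round 1: derive anc(i,d) via R0 from cites(i,d)
round 1: derive anc(j,d) via R0 from cites(j,d)
round 1: derive anc(j,j) via R0 from cites(j,j)
round 2: derive anc(a,d) via R1 from anc(a,j), anc(j,d)
round 2: derive anc(c,d) via R1 from anc(c,j), anc(j,d)
round 2: derive anc(e,j) via R1 from anc(e,c), anc(c,j)
round 2: derive anc(i,f) via R1 from anc(i,d), anc(d,f)
round 2: derive anc(j,f) via R1 from anc(j,d), anc(d,f)
round 3: derive anc(a,f) via R1 from anc(a,d), anc(d,f)
round 3: derive anc(c,f) via R1 from anc(c,d), anc(d,f)
round 3: derive anc(e,d) via R1 from anc(e,c), anc(c,d)
round 3: derive anc(e,f) via R1 from anc(e,j), anc(j,f)

anc(e,f)  [via R1]
  anc(e,j)  [via R1]
    anc(e,c)  [via R0]
      cites(e,c)  [fact]
    anc(c,j)  [via R0]
      cites(c,j)  [fact]
  anc(j,f)  [via R1]
    anc(j,d)  [via R0]
      cites(j,d)  [fact]
    anc(d,f)  [via R0]
      cites(d,f)  [fact]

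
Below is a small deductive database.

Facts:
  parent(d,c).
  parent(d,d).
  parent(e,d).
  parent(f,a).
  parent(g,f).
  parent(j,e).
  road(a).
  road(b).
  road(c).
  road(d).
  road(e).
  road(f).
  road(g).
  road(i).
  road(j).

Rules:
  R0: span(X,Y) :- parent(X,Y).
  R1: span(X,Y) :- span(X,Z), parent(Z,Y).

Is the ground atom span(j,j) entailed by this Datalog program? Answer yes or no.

round 1: derive span(d,c) via R0 from parent(d,c)
round 1: derive span(d,d) via R0 from parent(d,d)
round 1: derive span(e,d) via R0 from parent(e,d)
round 1: derive span(f,a) via R0 from parent(f,a)
round 1: derive span(g,f) via R0 from parent(g,f)
round 1: derive span(j,e) via R0 from parent(j,e)
round 2: derive span(e,c) via R1 from span(e,d), parent(d,c)
round 2: derive span(g,a) via R1 from span(g,f), parent(f,a)
round 2: derive span(j,d) via R1 from span(j,e), parent(e,d)
round 3: derive span(j,c) via R1 from span(j,d), parent(d,c)

no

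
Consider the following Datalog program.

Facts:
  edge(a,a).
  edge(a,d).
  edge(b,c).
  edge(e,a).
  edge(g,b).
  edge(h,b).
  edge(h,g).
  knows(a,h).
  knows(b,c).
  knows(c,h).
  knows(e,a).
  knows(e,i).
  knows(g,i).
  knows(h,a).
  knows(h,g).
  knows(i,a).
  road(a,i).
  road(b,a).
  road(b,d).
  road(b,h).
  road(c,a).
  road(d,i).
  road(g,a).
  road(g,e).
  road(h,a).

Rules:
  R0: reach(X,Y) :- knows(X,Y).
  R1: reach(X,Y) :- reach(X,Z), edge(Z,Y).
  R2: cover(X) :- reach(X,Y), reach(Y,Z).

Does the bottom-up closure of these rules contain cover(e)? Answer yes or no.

round 1: derive reach(a,h) via R0 from knows(a,h)
round 1: derive reach(b,c) via R0 from knows(b,c)
round 1: derive reach(c,h) via R0 from knows(c,h)
round 1: derive reach(e,a) via R0 from knows(e,a)
round 1: derive reach(e,i) via R0 from knows(e,i)
round 1: derive reach(g,i) via R0 from knows(g,i)
round 1: derive reach(h,a) via R0 from knows(h,a)
round 1: derive reach(h,g) via R0 from knows(h,g)
round 1: derive reach(i,a) via R0 from knows(i,a)
round 2: derive reach(a,b) via R1 from reach(a,h), edge(h,b)
round 2: derive reach(a,g) via R1 from reach(a,h), edge(h,g)
round 2: derive reach(c,b) via R1 from reach(c,h), edge(h,b)
round 2: derive reach(c,g) via R1 from reach(c,h), edge(h,g)
round 2: derive reach(e,d) via R1 from reach(e,a), edge(a,d)
round 2: derive reach(h,b) via R1 from reach(h,g), edge(g,b)
round 2: derive reach(h,d) via R1 from reach(h,a), edge(a,d)
round 2: derive reach(i,d) via R1 from reach(i,a), edge(a,d)
round 2: derive cover(a) via R2 from reach(a,h), reach(h,a)
round 2: derive cover(b) via R2 from reach(b,c), reach(c,h)
round 2: derive cover(c) via R2 from reach(c,h), reach(h,a)
round 2: derive cover(e) via R2 from reach(e,a), reach(a,h)
round 2: derive cover(g) via R2 from reach(g,i), reach(i,a)
round 2: derive cover(h) via R2 from reach(h,a), reach(a,h)
round 2: derive cover(i) via R2 from reach(i,a), reach(a,h)
round 3: derive reach(a,c) via R1 from reach(a,b), edge(b,c)
round 3: derive reach(c,c) via R1 from reach(c,b), edge(b,c)
round 3: derive reach(h,c) via R1 from reach(h,b), edge(b,c)

yes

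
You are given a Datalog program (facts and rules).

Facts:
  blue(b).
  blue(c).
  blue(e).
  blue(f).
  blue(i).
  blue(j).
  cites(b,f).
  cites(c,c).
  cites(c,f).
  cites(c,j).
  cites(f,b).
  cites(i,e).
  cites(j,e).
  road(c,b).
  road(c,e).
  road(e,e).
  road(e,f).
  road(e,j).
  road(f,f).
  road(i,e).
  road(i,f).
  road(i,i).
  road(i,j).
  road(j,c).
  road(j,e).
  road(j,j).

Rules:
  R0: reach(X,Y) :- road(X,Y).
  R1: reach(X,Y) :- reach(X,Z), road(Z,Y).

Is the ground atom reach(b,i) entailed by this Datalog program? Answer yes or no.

round 1: derive reach(c,b) via R0 from road(c,b)
round 1: derive reach(c,e) via R0 from road(c,e)
round 1: derive reach(e,e) via R0 from road(e,e)
round 1: derive reach(e,f) via R0 from road(e,f)
round 1: derive reach(e,j) via R0 from road(e,j)
round 1: derive reach(f,f) via R0 from road(f,f)
round 1: derive reach(i,e) via R0 from road(i,e)
round 1: derive reach(i,f) via R0 from road(i,f)
round 1: derive reach(i,i) via R0 from road(i,i)
round 1: derive reach(i,j) via R0 from road(i,j)
round 1: derive reach(j,c) via R0 from road(j,c)
round 1: derive reach(j,e) via R0 from road(j,e)
round 1: derive reach(j,j) via R0 from road(j,j)
round 2: derive reach(c,f) via R1 from reach(c,e), road(e,f)
round 2: derive reach(c,j) via R1 from reach(c,e), road(e,j)
round 2: derive reach(e,c) via R1 from reach(e,j), road(j,c)
round 2: derive reach(i,c) via R1 from reach(i,j), road(j,c)
round 2: derive reach(j,b) via R1 from reach(j,c), road(c,b)
round 2: derive reach(j,f) via R1 from reach(j,e), road(e,f)
round 3: derive reach(c,c) via R1 from reach(c,j), road(j,c)
round 3: derive reach(e,b) via R1 from reach(e,c), road(c,b)
round 3: derive reach(i,b) via R1 from reach(i,c), road(c,b)

no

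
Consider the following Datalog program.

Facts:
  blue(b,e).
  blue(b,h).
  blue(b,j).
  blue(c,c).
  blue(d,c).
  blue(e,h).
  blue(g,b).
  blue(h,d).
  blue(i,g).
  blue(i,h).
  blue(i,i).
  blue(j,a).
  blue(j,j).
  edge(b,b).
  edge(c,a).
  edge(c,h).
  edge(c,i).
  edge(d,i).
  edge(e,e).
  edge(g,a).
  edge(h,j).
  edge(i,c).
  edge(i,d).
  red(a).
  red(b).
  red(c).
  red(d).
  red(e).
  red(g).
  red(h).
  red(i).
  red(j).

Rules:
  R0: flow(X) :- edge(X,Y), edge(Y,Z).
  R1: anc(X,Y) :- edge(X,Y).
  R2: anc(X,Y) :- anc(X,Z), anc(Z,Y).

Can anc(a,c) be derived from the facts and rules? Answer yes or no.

round 1: derive anc(b,b) via R1 from edge(b,b)
round 1: derive anc(c,a) via R1 from edge(c,a)
round 1: derive anc(c,h) via R1 from edge(c,h)
round 1: derive anc(c,i) via R1 from edge(c,i)
round 1: derive anc(d,i) via R1 from edge(d,i)
round 1: derive anc(e,e) via R1 from edge(e,e)
round 1: derive anc(g,a) via R1 from edge(g,a)
round 1: derive anc(h,j) via R1 from edge(h,j)
round 1: derive anc(i,c) via R1 from edge(i,c)
round 1: derive anc(i,d) via R1 from edge(i,d)
round 2: derive anc(c,c) via R2 from anc(c,i), anc(i,c)
round 2: derive anc(c,d) via R2 from anc(c,i), anc(i,d)
round 2: derive anc(c,j) via R2 from anc(c,h), anc(h,j)
round 2: derive anc(d,c) via R2 from anc(d,i), anc(i,c)
round 2: derive anc(d,d) via R2 from anc(d,i), anc(i,d)
round 2: derive anc(i,a) via R2 from anc(i,c), anc(c,a)
round 2: derive anc(i,h) via R2 from anc(i,c), anc(c,h)
round 2: derive anc(i,i) via R2 from anc(i,c), anc(c,i)
round 3: derive anc(d,a) via R2 from anc(d,c), anc(c,a)
round 3: derive anc(d,h) via R2 from anc(d,c), anc(c,h)
round 3: derive anc(d,j) via R2 from anc(d,c), anc(c,j)
round 3: derive anc(i,j) via R2 from anc(i,c), anc(c,j)

no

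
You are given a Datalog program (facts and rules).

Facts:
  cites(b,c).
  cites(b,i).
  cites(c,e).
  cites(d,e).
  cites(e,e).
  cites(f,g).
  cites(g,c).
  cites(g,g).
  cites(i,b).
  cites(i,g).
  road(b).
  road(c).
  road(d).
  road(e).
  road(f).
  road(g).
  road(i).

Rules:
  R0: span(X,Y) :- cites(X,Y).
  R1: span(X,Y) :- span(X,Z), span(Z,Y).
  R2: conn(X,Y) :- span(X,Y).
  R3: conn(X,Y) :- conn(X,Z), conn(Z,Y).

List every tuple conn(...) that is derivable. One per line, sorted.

conn(b,b)
conn(b,c)
conn(b,e)
conn(b,g)
conn(b,i)
conn(c,e)
conn(d,e)
conn(e,e)
conn(f,c)
conn(f,e)
conn(f,g)
conn(g,c)
conn(g,e)
conn(g,g)
conn(i,b)
conn(i,c)
conn(i,e)
conn(i,g)
conn(i,i)

round 1: derive span(b,c) via R0 from cites(b,c)
round 1: derive span(b,i) via R0 from cites(b,i)
round 1: derive span(c,e) via R0 from cites(c,e)
round 1: derive span(d,e) via R0 from cites(d,e)
round 1: derive span(e,e) via R0 from cites(e,e)
round 1: derive span(f,g) via R0 from cites(f,g)
round 1: derive span(g,c) via R0 from cites(g,c)
round 1: derive span(g,g) via R0 from cites(g,g)
round 1: derive span(i,b) via R0 from cites(i,b)
round 1: derive span(i,g) via R0 from cites(i,g)
round 2: derive span(b,b) via R1 from span(b,i), span(i,b)
round 2: derive span(b,e) via R1 from span(b,c), span(c,e)
round 2: derive span(b,g) via R1 from span(b,i), span(i,g)
round 2: derive span(f,c) via R1 from span(f,g), span(g,c)
round 2: derive span(g,e) via R1 from span(g,c), span(c,e)
round 2: derive span(i,c) via R1 from span(i,b), span(b,c)
round 2: derive span(i,i) via R1 from span(i,b), span(b,i)
round 2: derive conn(b,c) via R2 from span(b,c)
round 2: derive conn(b,i) via R2 from span(b,i)
round 2: derive conn(c,e) via R2 from span(c,e)
round 2: derive conn(d,e) via R2 from span(d,e)
round 2: derive conn(e,e) via R2 from span(e,e)
round 2: derive conn(f,g) via R2 from span(f,g)
round 2: derive conn(g,c) via R2 from span(g,c)
round 2: derive conn(g,g) via R2 from span(g,g)
round 2: derive conn(i,b) via R2 from span(i,b)
round 2: derive conn(i,g) via R2 from span(i,g)
round 3: derive span(f,e) via R1 from span(f,c), span(c,e)
round 3: derive span(i,e) via R1 from span(i,b), span(b,e)
round 3: derive conn(b,b) via R2 from span(b,b)
round 3: derive conn(b,e) via R2 from span(b,e)
round 3: derive conn(b,g) via R2 from span(b,g)
round 3: derive conn(f,c) via R2 from span(f,c)
round 3: derive conn(g,e) via R2 from span(g,e)
round 3: derive conn(i,c) via R2 from span(i,c)
round 3: derive conn(i,i) via R2 from span(i,i)
round 4: derive conn(f,e) via R2 from span(f,e)
round 4: derive conn(i,e) via R2 from span(i,e)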